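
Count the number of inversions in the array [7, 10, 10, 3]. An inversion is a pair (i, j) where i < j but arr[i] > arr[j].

Finding inversions in [7, 10, 10, 3]:

(0, 3): arr[0]=7 > arr[3]=3
(1, 3): arr[1]=10 > arr[3]=3
(2, 3): arr[2]=10 > arr[3]=3

Total inversions: 3

The array has 3 inversion(s): (0,3), (1,3), (2,3). Each pair (i,j) satisfies i < j and arr[i] > arr[j].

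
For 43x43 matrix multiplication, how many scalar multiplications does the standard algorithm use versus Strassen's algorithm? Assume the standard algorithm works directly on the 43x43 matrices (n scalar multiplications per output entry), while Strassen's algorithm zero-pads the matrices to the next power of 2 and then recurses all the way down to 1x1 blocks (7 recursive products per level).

Matrix multiplication for 43x43 matrices:

Strassen's algorithm requires power-of-2 dimensions. Pad 43x43 to 64x64 (next power of 2).

Standard algorithm: 43^3 = 79507 multiplications
Strassen's algorithm: 7^(log2(64)) = 7^6 = 117649 multiplications
Difference: 79507 - 117649 = -38142 (Strassen uses MORE here due to padding overhead — for small or just-over-power-of-2 n, padding can outweigh the per-level savings)

Standard: 79507 multiplications (43^3). Strassen: 117649 multiplications (7^6, after padding to 64x64). Strassen reduces 8 recursive multiplications to 7 at each level.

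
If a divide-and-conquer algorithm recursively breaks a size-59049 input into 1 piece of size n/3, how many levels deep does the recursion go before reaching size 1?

For divide and conquer with division factor 3:

Problem sizes at each level:
Level 0: 59049
Level 1: 19683
Level 2: 6561
Level 3: 2187
Level 4: 729
Level 5: 243
Level 6: 81
Level 7: 27
Level 8: 9
Level 9: 3
Level 10: 1

The root is level 0 and the size-1 base case is level 10 (the tree spans levels 0 through 10, i.e. 11 levels counting the root), so the depth is the number of divisions: log_3(59049) = 10

The recursion tree depth is log_3(59049) = 10. At each level, the problem size is divided by 3, so it takes 10 divisions to reduce to a base case of size 1. The algorithm makes 1 recursive call at each level.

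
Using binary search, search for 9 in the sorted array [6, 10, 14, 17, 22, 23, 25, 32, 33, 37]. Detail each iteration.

Binary search for 9 in [6, 10, 14, 17, 22, 23, 25, 32, 33, 37]:

lo=0, hi=9, mid=4, arr[mid]=22 -> 22 > 9, search left half
lo=0, hi=3, mid=1, arr[mid]=10 -> 10 > 9, search left half
lo=0, hi=0, mid=0, arr[mid]=6 -> 6 < 9, search right half
lo=1 > hi=0, target 9 not found

Binary search determines that 9 is not in the array after 3 comparisons. The search space was exhausted without finding the target.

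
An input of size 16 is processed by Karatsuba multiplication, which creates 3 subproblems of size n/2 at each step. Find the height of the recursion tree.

For divide and conquer with division factor 2:

Problem sizes at each level:
Level 0: 16
Level 1: 8
Level 2: 4
Level 3: 2
Level 4: 1

The root is level 0 and the size-1 base case is level 4 (the tree spans levels 0 through 4, i.e. 5 levels counting the root), so the depth is the number of divisions: log_2(16) = 4

The recursion tree depth is log_2(16) = 4. At each level, the problem size is divided by 2, so it takes 4 divisions to reduce to a base case of size 1. The algorithm makes 3 recursive calls at each level.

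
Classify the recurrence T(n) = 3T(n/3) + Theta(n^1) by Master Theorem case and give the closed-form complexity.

Master Theorem for T(n) = 3T(n/3) + O(n^1):

a = 3, b = 3, c = 1
log_b(a) = log_3(3) = 1.0000

Case 2: c = 1 = log_3(3) = 1.0000
T(n) = O(n^1 log n) = O(n log n)

For T(n) = 3T(n/3) + O(n^1): log_3(3) = 1.0000. This is Case 2 of the Master Theorem (c = log_b(a), equal work at all levels), giving O(n log n).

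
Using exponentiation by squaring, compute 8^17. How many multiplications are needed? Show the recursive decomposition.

Computing 8^17 by squaring (build up from 8^1; each line after the first costs one multiplication):

8^1 = 8
8^2 = (8^1)^2 = 8^2 = 64
8^4 = (8^2)^2 = 64^2 = 4096
8^8 = (8^4)^2 = 4096^2 = 16777216
8^16 = (8^8)^2 = 16777216^2 = 281474976710656
8^17 = 8 * 8^16 = 8 * 281474976710656 = 2251799813685248

Result: 2251799813685248
Multiplications needed: 5 (5 lines after 8^1)

8^17 = 2251799813685248. Using exponentiation by squaring, this requires 5 multiplications. The key idea: if the exponent is even, square the half-power; if odd, multiply by the base once.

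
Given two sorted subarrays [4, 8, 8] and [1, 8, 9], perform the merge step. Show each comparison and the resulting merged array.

Merging process:

Compare 4 vs 1: take 1 from right. Merged: [1]
Compare 4 vs 8: take 4 from left. Merged: [1, 4]
Compare 8 vs 8: take 8 from left. Merged: [1, 4, 8]
Compare 8 vs 8: take 8 from left. Merged: [1, 4, 8, 8]
Append remaining from right: [8, 9]. Merged: [1, 4, 8, 8, 8, 9]

Final merged array: [1, 4, 8, 8, 8, 9]
Total comparisons: 4

The merged array is [1, 4, 8, 8, 8, 9], requiring 4 comparisons. The merge step runs in O(n) time where n is the total number of elements.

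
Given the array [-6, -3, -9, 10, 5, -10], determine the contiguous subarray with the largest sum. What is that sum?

Using Kadane's algorithm on [-6, -3, -9, 10, 5, -10]:

Scanning through the array:
Position 1 (value -3): max_ending_here = -3, max_so_far = -3
Position 2 (value -9): max_ending_here = -9, max_so_far = -3
Position 3 (value 10): max_ending_here = 10, max_so_far = 10
Position 4 (value 5): max_ending_here = 15, max_so_far = 15
Position 5 (value -10): max_ending_here = 5, max_so_far = 15

Maximum subarray: [10, 5]
Maximum sum: 15

The maximum subarray is [10, 5] with sum 15. This subarray runs from index 3 to index 4.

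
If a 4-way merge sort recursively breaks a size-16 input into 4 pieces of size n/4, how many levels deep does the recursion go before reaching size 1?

For divide and conquer with division factor 4:

Problem sizes at each level:
Level 0: 16
Level 1: 4
Level 2: 1

The root is level 0 and the size-1 base case is level 2 (the tree spans levels 0 through 2, i.e. 3 levels counting the root), so the depth is the number of divisions: log_4(16) = 2

The recursion tree depth is log_4(16) = 2. At each level, the problem size is divided by 4, so it takes 2 divisions to reduce to a base case of size 1. The algorithm makes 4 recursive calls at each level.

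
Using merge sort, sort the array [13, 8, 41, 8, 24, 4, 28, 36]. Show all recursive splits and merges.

Merge sort trace:

Split: [13, 8, 41, 8, 24, 4, 28, 36] -> [13, 8, 41, 8] and [24, 4, 28, 36]
  Split: [13, 8, 41, 8] -> [13, 8] and [41, 8]
    Split: [13, 8] -> [13] and [8]
    Merge: [13] + [8] -> [8, 13]
    Split: [41, 8] -> [41] and [8]
    Merge: [41] + [8] -> [8, 41]
  Merge: [8, 13] + [8, 41] -> [8, 8, 13, 41]
  Split: [24, 4, 28, 36] -> [24, 4] and [28, 36]
    Split: [24, 4] -> [24] and [4]
    Merge: [24] + [4] -> [4, 24]
    Split: [28, 36] -> [28] and [36]
    Merge: [28] + [36] -> [28, 36]
  Merge: [4, 24] + [28, 36] -> [4, 24, 28, 36]
Merge: [8, 8, 13, 41] + [4, 24, 28, 36] -> [4, 8, 8, 13, 24, 28, 36, 41]

Final sorted array: [4, 8, 8, 13, 24, 28, 36, 41]

The merge sort proceeds by recursively splitting the array and merging sorted halves.
After all merges, the sorted array is [4, 8, 8, 13, 24, 28, 36, 41].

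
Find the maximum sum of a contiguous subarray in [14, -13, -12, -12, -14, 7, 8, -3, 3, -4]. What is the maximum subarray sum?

Using Kadane's algorithm on [14, -13, -12, -12, -14, 7, 8, -3, 3, -4]:

Scanning through the array:
Position 1 (value -13): max_ending_here = 1, max_so_far = 14
Position 2 (value -12): max_ending_here = -11, max_so_far = 14
Position 3 (value -12): max_ending_here = -12, max_so_far = 14
Position 4 (value -14): max_ending_here = -14, max_so_far = 14
Position 5 (value 7): max_ending_here = 7, max_so_far = 14
Position 6 (value 8): max_ending_here = 15, max_so_far = 15
Position 7 (value -3): max_ending_here = 12, max_so_far = 15
Position 8 (value 3): max_ending_here = 15, max_so_far = 15
Position 9 (value -4): max_ending_here = 11, max_so_far = 15

Maximum subarray: [7, 8]
Maximum sum: 15

The maximum subarray is [7, 8] with sum 15. This subarray runs from index 5 to index 6.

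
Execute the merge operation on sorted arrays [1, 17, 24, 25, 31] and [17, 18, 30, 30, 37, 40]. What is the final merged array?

Merging process:

Compare 1 vs 17: take 1 from left. Merged: [1]
Compare 17 vs 17: take 17 from left. Merged: [1, 17]
Compare 24 vs 17: take 17 from right. Merged: [1, 17, 17]
Compare 24 vs 18: take 18 from right. Merged: [1, 17, 17, 18]
Compare 24 vs 30: take 24 from left. Merged: [1, 17, 17, 18, 24]
Compare 25 vs 30: take 25 from left. Merged: [1, 17, 17, 18, 24, 25]
Compare 31 vs 30: take 30 from right. Merged: [1, 17, 17, 18, 24, 25, 30]
Compare 31 vs 30: take 30 from right. Merged: [1, 17, 17, 18, 24, 25, 30, 30]
Compare 31 vs 37: take 31 from left. Merged: [1, 17, 17, 18, 24, 25, 30, 30, 31]
Append remaining from right: [37, 40]. Merged: [1, 17, 17, 18, 24, 25, 30, 30, 31, 37, 40]

Final merged array: [1, 17, 17, 18, 24, 25, 30, 30, 31, 37, 40]
Total comparisons: 9

The merged array is [1, 17, 17, 18, 24, 25, 30, 30, 31, 37, 40], requiring 9 comparisons. The merge step runs in O(n) time where n is the total number of elements.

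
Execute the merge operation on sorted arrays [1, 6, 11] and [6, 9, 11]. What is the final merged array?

Merging process:

Compare 1 vs 6: take 1 from left. Merged: [1]
Compare 6 vs 6: take 6 from left. Merged: [1, 6]
Compare 11 vs 6: take 6 from right. Merged: [1, 6, 6]
Compare 11 vs 9: take 9 from right. Merged: [1, 6, 6, 9]
Compare 11 vs 11: take 11 from left. Merged: [1, 6, 6, 9, 11]
Append remaining from right: [11]. Merged: [1, 6, 6, 9, 11, 11]

Final merged array: [1, 6, 6, 9, 11, 11]
Total comparisons: 5

The merged array is [1, 6, 6, 9, 11, 11], requiring 5 comparisons. The merge step runs in O(n) time where n is the total number of elements.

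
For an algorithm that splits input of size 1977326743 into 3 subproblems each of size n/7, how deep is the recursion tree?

For divide and conquer with division factor 7:

Problem sizes at each level:
Level 0: 1977326743
Level 1: 282475249
Level 2: 40353607
Level 3: 5764801
Level 4: 823543
Level 5: 117649
Level 6: 16807
Level 7: 2401
Level 8: 343
Level 9: 49
Level 10: 7
Level 11: 1

The root is level 0 and the size-1 base case is level 11 (the tree spans levels 0 through 11, i.e. 12 levels counting the root), so the depth is the number of divisions: log_7(1977326743) = 11

The recursion tree depth is log_7(1977326743) = 11. At each level, the problem size is divided by 7, so it takes 11 divisions to reduce to a base case of size 1. The algorithm makes 3 recursive calls at each level.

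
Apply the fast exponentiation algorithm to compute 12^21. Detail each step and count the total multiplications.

Computing 12^21 by squaring (build up from 12^1; each line after the first costs one multiplication):

12^1 = 12
12^2 = (12^1)^2 = 12^2 = 144
12^4 = (12^2)^2 = 144^2 = 20736
12^5 = 12 * 12^4 = 12 * 20736 = 248832
12^10 = (12^5)^2 = 248832^2 = 61917364224
12^20 = (12^10)^2 = 61917364224^2 = 3833759992447475122176
12^21 = 12 * 12^20 = 12 * 3833759992447475122176 = 46005119909369701466112

Result: 46005119909369701466112
Multiplications needed: 6 (6 lines after 12^1)

12^21 = 46005119909369701466112. Using exponentiation by squaring, this requires 6 multiplications. The key idea: if the exponent is even, square the half-power; if odd, multiply by the base once.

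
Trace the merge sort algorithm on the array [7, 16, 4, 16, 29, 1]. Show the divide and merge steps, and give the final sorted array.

Merge sort trace:

Split: [7, 16, 4, 16, 29, 1] -> [7, 16, 4] and [16, 29, 1]
  Split: [7, 16, 4] -> [7] and [16, 4]
    Split: [16, 4] -> [16] and [4]
    Merge: [16] + [4] -> [4, 16]
  Merge: [7] + [4, 16] -> [4, 7, 16]
  Split: [16, 29, 1] -> [16] and [29, 1]
    Split: [29, 1] -> [29] and [1]
    Merge: [29] + [1] -> [1, 29]
  Merge: [16] + [1, 29] -> [1, 16, 29]
Merge: [4, 7, 16] + [1, 16, 29] -> [1, 4, 7, 16, 16, 29]

Final sorted array: [1, 4, 7, 16, 16, 29]

The merge sort proceeds by recursively splitting the array and merging sorted halves.
After all merges, the sorted array is [1, 4, 7, 16, 16, 29].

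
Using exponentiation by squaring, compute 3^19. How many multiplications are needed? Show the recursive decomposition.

Computing 3^19 by squaring (build up from 3^1; each line after the first costs one multiplication):

3^1 = 3
3^2 = (3^1)^2 = 3^2 = 9
3^4 = (3^2)^2 = 9^2 = 81
3^8 = (3^4)^2 = 81^2 = 6561
3^9 = 3 * 3^8 = 3 * 6561 = 19683
3^18 = (3^9)^2 = 19683^2 = 387420489
3^19 = 3 * 3^18 = 3 * 387420489 = 1162261467

Result: 1162261467
Multiplications needed: 6 (6 lines after 3^1)

3^19 = 1162261467. Using exponentiation by squaring, this requires 6 multiplications. The key idea: if the exponent is even, square the half-power; if odd, multiply by the base once.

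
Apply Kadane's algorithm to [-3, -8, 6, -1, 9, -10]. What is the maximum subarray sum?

Using Kadane's algorithm on [-3, -8, 6, -1, 9, -10]:

Scanning through the array:
Position 1 (value -8): max_ending_here = -8, max_so_far = -3
Position 2 (value 6): max_ending_here = 6, max_so_far = 6
Position 3 (value -1): max_ending_here = 5, max_so_far = 6
Position 4 (value 9): max_ending_here = 14, max_so_far = 14
Position 5 (value -10): max_ending_here = 4, max_so_far = 14

Maximum subarray: [6, -1, 9]
Maximum sum: 14

The maximum subarray is [6, -1, 9] with sum 14. This subarray runs from index 2 to index 4.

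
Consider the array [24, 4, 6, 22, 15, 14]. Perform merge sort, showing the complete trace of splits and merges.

Merge sort trace:

Split: [24, 4, 6, 22, 15, 14] -> [24, 4, 6] and [22, 15, 14]
  Split: [24, 4, 6] -> [24] and [4, 6]
    Split: [4, 6] -> [4] and [6]
    Merge: [4] + [6] -> [4, 6]
  Merge: [24] + [4, 6] -> [4, 6, 24]
  Split: [22, 15, 14] -> [22] and [15, 14]
    Split: [15, 14] -> [15] and [14]
    Merge: [15] + [14] -> [14, 15]
  Merge: [22] + [14, 15] -> [14, 15, 22]
Merge: [4, 6, 24] + [14, 15, 22] -> [4, 6, 14, 15, 22, 24]

Final sorted array: [4, 6, 14, 15, 22, 24]

The merge sort proceeds by recursively splitting the array and merging sorted halves.
After all merges, the sorted array is [4, 6, 14, 15, 22, 24].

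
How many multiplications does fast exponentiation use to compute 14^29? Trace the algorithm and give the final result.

Computing 14^29 by squaring (build up from 14^1; each line after the first costs one multiplication):

14^1 = 14
14^2 = (14^1)^2 = 14^2 = 196
14^3 = 14 * 14^2 = 14 * 196 = 2744
14^6 = (14^3)^2 = 2744^2 = 7529536
14^7 = 14 * 14^6 = 14 * 7529536 = 105413504
14^14 = (14^7)^2 = 105413504^2 = 11112006825558016
14^28 = (14^14)^2 = 11112006825558016^2 = 123476695691247935826229781856256
14^29 = 14 * 14^28 = 14 * 123476695691247935826229781856256 = 1728673739677471101567216945987584

Result: 1728673739677471101567216945987584
Multiplications needed: 7 (7 lines after 14^1)

14^29 = 1728673739677471101567216945987584. Using exponentiation by squaring, this requires 7 multiplications. The key idea: if the exponent is even, square the half-power; if odd, multiply by the base once.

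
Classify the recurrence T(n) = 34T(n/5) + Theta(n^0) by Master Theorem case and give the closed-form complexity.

Master Theorem for T(n) = 34T(n/5) + O(n^0):

a = 34, b = 5, c = 0
log_b(a) = log_5(34) = 2.1911

Case 1: c = 0 < log_5(34) = 2.1911
T(n) = O(n^(log_5 34))

For T(n) = 34T(n/5) + O(n^0): log_5(34) = 2.1911. This is Case 1 of the Master Theorem (c < log_b(a), work dominated by leaves), giving O(n^(log_5 34)).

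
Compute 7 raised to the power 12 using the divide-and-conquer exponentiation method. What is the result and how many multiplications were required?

Computing 7^12 by squaring (build up from 7^1; each line after the first costs one multiplication):

7^1 = 7
7^2 = (7^1)^2 = 7^2 = 49
7^3 = 7 * 7^2 = 7 * 49 = 343
7^6 = (7^3)^2 = 343^2 = 117649
7^12 = (7^6)^2 = 117649^2 = 13841287201

Result: 13841287201
Multiplications needed: 4 (4 lines after 7^1)

7^12 = 13841287201. Using exponentiation by squaring, this requires 4 multiplications. The key idea: if the exponent is even, square the half-power; if odd, multiply by the base once.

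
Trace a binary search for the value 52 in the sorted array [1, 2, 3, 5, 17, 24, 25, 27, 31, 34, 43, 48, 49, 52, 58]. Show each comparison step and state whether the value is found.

Binary search for 52 in [1, 2, 3, 5, 17, 24, 25, 27, 31, 34, 43, 48, 49, 52, 58]:

lo=0, hi=14, mid=7, arr[mid]=27 -> 27 < 52, search right half
lo=8, hi=14, mid=11, arr[mid]=48 -> 48 < 52, search right half
lo=12, hi=14, mid=13, arr[mid]=52 -> Found target at index 13!

Binary search finds 52 at index 13 after 3 comparisons. The search repeatedly halves the search space by comparing with the middle element.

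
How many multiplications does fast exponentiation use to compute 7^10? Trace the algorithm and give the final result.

Computing 7^10 by squaring (build up from 7^1; each line after the first costs one multiplication):

7^1 = 7
7^2 = (7^1)^2 = 7^2 = 49
7^4 = (7^2)^2 = 49^2 = 2401
7^5 = 7 * 7^4 = 7 * 2401 = 16807
7^10 = (7^5)^2 = 16807^2 = 282475249

Result: 282475249
Multiplications needed: 4 (4 lines after 7^1)

7^10 = 282475249. Using exponentiation by squaring, this requires 4 multiplications. The key idea: if the exponent is even, square the half-power; if odd, multiply by the base once.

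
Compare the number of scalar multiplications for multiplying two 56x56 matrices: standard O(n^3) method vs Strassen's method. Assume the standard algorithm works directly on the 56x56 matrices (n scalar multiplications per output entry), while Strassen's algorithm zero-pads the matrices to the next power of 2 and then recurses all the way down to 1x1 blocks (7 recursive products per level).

Matrix multiplication for 56x56 matrices:

Strassen's algorithm requires power-of-2 dimensions. Pad 56x56 to 64x64 (next power of 2).

Standard algorithm: 56^3 = 175616 multiplications
Strassen's algorithm: 7^(log2(64)) = 7^6 = 117649 multiplications
Savings: 175616 - 117649 = 57967 multiplications

Standard: 175616 multiplications (56^3). Strassen: 117649 multiplications (7^6, after padding to 64x64). Strassen reduces 8 recursive multiplications to 7 at each level.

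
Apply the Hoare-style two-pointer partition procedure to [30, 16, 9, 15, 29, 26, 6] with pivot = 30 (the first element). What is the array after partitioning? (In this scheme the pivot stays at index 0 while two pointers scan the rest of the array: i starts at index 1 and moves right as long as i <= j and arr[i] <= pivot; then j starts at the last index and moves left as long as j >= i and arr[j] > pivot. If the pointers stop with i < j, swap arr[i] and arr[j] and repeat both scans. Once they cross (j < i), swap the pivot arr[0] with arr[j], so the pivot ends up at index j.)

Hoare-style two-pointer partition with pivot = 30:

Initial array: [30, 16, 9, 15, 29, 26, 6]

Pointers start at i = 1, j = 6.
i ends at 7, j ends at 6: the pointers have crossed (j < i), so scanning stops.

Swap pivot arr[0] with arr[6] to place pivot at position 6: [6, 16, 9, 15, 29, 26, 30]
Pivot position: 6

After partitioning with pivot 30, the array becomes [6, 16, 9, 15, 29, 26, 30]. The pivot is placed at index 6. All elements to the left of the pivot are <= 30, and all elements to the right are > 30.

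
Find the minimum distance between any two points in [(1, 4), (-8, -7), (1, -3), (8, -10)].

Computing all pairwise distances among 4 points:

d((1, 4), (-8, -7)) = 14.2127
d((1, 4), (1, -3)) = 7.0 <-- minimum
d((1, 4), (8, -10)) = 15.6525
d((-8, -7), (1, -3)) = 9.8489
d((-8, -7), (8, -10)) = 16.2788
d((1, -3), (8, -10)) = 9.8995

Closest pair: (1, 4) and (1, -3) with distance 7.0

The closest pair is (1, 4) and (1, -3) with Euclidean distance 7.0. For 4 points, brute-force pairwise comparison is shown above. For large n, the divide-and-conquer algorithm (sort by x, recurse on halves, check the dividing strip) achieves O(n log n).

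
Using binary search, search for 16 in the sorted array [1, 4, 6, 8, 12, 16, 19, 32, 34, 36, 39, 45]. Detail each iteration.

Binary search for 16 in [1, 4, 6, 8, 12, 16, 19, 32, 34, 36, 39, 45]:

lo=0, hi=11, mid=5, arr[mid]=16 -> Found target at index 5!

Binary search finds 16 at index 5 after 1 comparisons. The search repeatedly halves the search space by comparing with the middle element.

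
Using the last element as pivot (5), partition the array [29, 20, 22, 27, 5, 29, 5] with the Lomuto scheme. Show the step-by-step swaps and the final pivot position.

Lomuto partition with pivot = 5:

Initial array: [29, 20, 22, 27, 5, 29, 5]

arr[0]=29 > 5: no swap
arr[1]=20 > 5: no swap
arr[2]=22 > 5: no swap
arr[3]=27 > 5: no swap
arr[4]=5 <= 5: swap with position 0, array becomes [5, 20, 22, 27, 29, 29, 5]
arr[5]=29 > 5: no swap

Place pivot at position 1: [5, 5, 22, 27, 29, 29, 20]
Pivot position: 1

After partitioning with pivot 5, the array becomes [5, 5, 22, 27, 29, 29, 20]. The pivot is placed at index 1. All elements to the left of the pivot are <= 5, and all elements to the right are > 5.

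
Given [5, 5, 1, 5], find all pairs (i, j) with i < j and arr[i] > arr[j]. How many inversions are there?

Finding inversions in [5, 5, 1, 5]:

(0, 2): arr[0]=5 > arr[2]=1
(1, 2): arr[1]=5 > arr[2]=1

Total inversions: 2

The array has 2 inversion(s): (0,2), (1,2). Each pair (i,j) satisfies i < j and arr[i] > arr[j].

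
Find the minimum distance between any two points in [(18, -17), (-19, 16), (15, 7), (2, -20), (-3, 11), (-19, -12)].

Computing all pairwise distances among 6 points:

d((18, -17), (-19, 16)) = 49.5782
d((18, -17), (15, 7)) = 24.1868
d((18, -17), (2, -20)) = 16.2788 <-- minimum
d((18, -17), (-3, 11)) = 35.0
d((18, -17), (-19, -12)) = 37.3363
d((-19, 16), (15, 7)) = 35.171
d((-19, 16), (2, -20)) = 41.6773
d((-19, 16), (-3, 11)) = 16.7631
d((-19, 16), (-19, -12)) = 28.0
d((15, 7), (2, -20)) = 29.9666
d((15, 7), (-3, 11)) = 18.4391
d((15, 7), (-19, -12)) = 38.9487
d((2, -20), (-3, 11)) = 31.4006
d((2, -20), (-19, -12)) = 22.4722
d((-3, 11), (-19, -12)) = 28.0179

Closest pair: (18, -17) and (2, -20) with distance 16.2788

The closest pair is (18, -17) and (2, -20) with Euclidean distance 16.2788. For 6 points, brute-force pairwise comparison is shown above. For large n, the divide-and-conquer algorithm (sort by x, recurse on halves, check the dividing strip) achieves O(n log n).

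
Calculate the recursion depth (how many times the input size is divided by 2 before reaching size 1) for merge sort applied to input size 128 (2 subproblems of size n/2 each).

For divide and conquer with division factor 2:

Problem sizes at each level:
Level 0: 128
Level 1: 64
Level 2: 32
Level 3: 16
Level 4: 8
Level 5: 4
Level 6: 2
Level 7: 1

The root is level 0 and the size-1 base case is level 7 (the tree spans levels 0 through 7, i.e. 8 levels counting the root), so the depth is the number of divisions: log_2(128) = 7

The recursion tree depth is log_2(128) = 7. At each level, the problem size is divided by 2, so it takes 7 divisions to reduce to a base case of size 1. The algorithm makes 2 recursive calls at each level.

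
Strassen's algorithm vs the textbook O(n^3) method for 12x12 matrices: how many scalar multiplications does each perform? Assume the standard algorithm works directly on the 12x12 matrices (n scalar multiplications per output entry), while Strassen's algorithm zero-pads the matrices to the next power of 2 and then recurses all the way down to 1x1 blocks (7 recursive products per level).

Matrix multiplication for 12x12 matrices:

Strassen's algorithm requires power-of-2 dimensions. Pad 12x12 to 16x16 (next power of 2).

Standard algorithm: 12^3 = 1728 multiplications
Strassen's algorithm: 7^(log2(16)) = 7^4 = 2401 multiplications
Difference: 1728 - 2401 = -673 (Strassen uses MORE here due to padding overhead — for small or just-over-power-of-2 n, padding can outweigh the per-level savings)

Standard: 1728 multiplications (12^3). Strassen: 2401 multiplications (7^4, after padding to 16x16). Strassen reduces 8 recursive multiplications to 7 at each level.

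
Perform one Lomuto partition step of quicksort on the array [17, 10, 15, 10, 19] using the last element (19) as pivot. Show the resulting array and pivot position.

Lomuto partition with pivot = 19:

Initial array: [17, 10, 15, 10, 19]

arr[0]=17 <= 19: swap with position 0, array becomes [17, 10, 15, 10, 19]
arr[1]=10 <= 19: swap with position 1, array becomes [17, 10, 15, 10, 19]
arr[2]=15 <= 19: swap with position 2, array becomes [17, 10, 15, 10, 19]
arr[3]=10 <= 19: swap with position 3, array becomes [17, 10, 15, 10, 19]

Place pivot at position 4: [17, 10, 15, 10, 19]
Pivot position: 4

After partitioning with pivot 19, the array becomes [17, 10, 15, 10, 19]. The pivot is placed at index 4. All elements to the left of the pivot are <= 19, and all elements to the right are > 19.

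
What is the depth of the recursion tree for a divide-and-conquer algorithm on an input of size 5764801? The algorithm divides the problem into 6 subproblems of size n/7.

For divide and conquer with division factor 7:

Problem sizes at each level:
Level 0: 5764801
Level 1: 823543
Level 2: 117649
Level 3: 16807
Level 4: 2401
Level 5: 343
Level 6: 49
Level 7: 7
Level 8: 1

The root is level 0 and the size-1 base case is level 8 (the tree spans levels 0 through 8, i.e. 9 levels counting the root), so the depth is the number of divisions: log_7(5764801) = 8

The recursion tree depth is log_7(5764801) = 8. At each level, the problem size is divided by 7, so it takes 8 divisions to reduce to a base case of size 1. The algorithm makes 6 recursive calls at each level.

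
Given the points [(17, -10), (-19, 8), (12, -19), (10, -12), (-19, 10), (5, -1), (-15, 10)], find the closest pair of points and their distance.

Computing all pairwise distances among 7 points:

d((17, -10), (-19, 8)) = 40.2492
d((17, -10), (12, -19)) = 10.2956
d((17, -10), (10, -12)) = 7.2801
d((17, -10), (-19, 10)) = 41.1825
d((17, -10), (5, -1)) = 15.0
d((17, -10), (-15, 10)) = 37.7359
d((-19, 8), (12, -19)) = 41.1096
d((-19, 8), (10, -12)) = 35.2278
d((-19, 8), (-19, 10)) = 2.0 <-- minimum
d((-19, 8), (5, -1)) = 25.632
d((-19, 8), (-15, 10)) = 4.4721
d((12, -19), (10, -12)) = 7.2801
d((12, -19), (-19, 10)) = 42.45
d((12, -19), (5, -1)) = 19.3132
d((12, -19), (-15, 10)) = 39.6232
d((10, -12), (-19, 10)) = 36.4005
d((10, -12), (5, -1)) = 12.083
d((10, -12), (-15, 10)) = 33.3017
d((-19, 10), (5, -1)) = 26.4008
d((-19, 10), (-15, 10)) = 4.0
d((5, -1), (-15, 10)) = 22.8254

Closest pair: (-19, 8) and (-19, 10) with distance 2.0

The closest pair is (-19, 8) and (-19, 10) with Euclidean distance 2.0. For 7 points, brute-force pairwise comparison is shown above. For large n, the divide-and-conquer algorithm (sort by x, recurse on halves, check the dividing strip) achieves O(n log n).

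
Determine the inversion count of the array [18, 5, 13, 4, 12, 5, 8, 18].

Finding inversions in [18, 5, 13, 4, 12, 5, 8, 18]:

(0, 1): arr[0]=18 > arr[1]=5
(0, 2): arr[0]=18 > arr[2]=13
(0, 3): arr[0]=18 > arr[3]=4
(0, 4): arr[0]=18 > arr[4]=12
(0, 5): arr[0]=18 > arr[5]=5
(0, 6): arr[0]=18 > arr[6]=8
(1, 3): arr[1]=5 > arr[3]=4
(2, 3): arr[2]=13 > arr[3]=4
(2, 4): arr[2]=13 > arr[4]=12
(2, 5): arr[2]=13 > arr[5]=5
(2, 6): arr[2]=13 > arr[6]=8
(4, 5): arr[4]=12 > arr[5]=5
(4, 6): arr[4]=12 > arr[6]=8

Total inversions: 13

The array has 13 inversion(s): (0,1), (0,2), (0,3), (0,4), (0,5), (0,6), (1,3), (2,3), (2,4), (2,5), (2,6), (4,5), (4,6). Each pair (i,j) satisfies i < j and arr[i] > arr[j].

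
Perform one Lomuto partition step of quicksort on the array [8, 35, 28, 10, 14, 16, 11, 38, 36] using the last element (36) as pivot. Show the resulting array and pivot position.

Lomuto partition with pivot = 36:

Initial array: [8, 35, 28, 10, 14, 16, 11, 38, 36]

arr[0]=8 <= 36: swap with position 0, array becomes [8, 35, 28, 10, 14, 16, 11, 38, 36]
arr[1]=35 <= 36: swap with position 1, array becomes [8, 35, 28, 10, 14, 16, 11, 38, 36]
arr[2]=28 <= 36: swap with position 2, array becomes [8, 35, 28, 10, 14, 16, 11, 38, 36]
arr[3]=10 <= 36: swap with position 3, array becomes [8, 35, 28, 10, 14, 16, 11, 38, 36]
arr[4]=14 <= 36: swap with position 4, array becomes [8, 35, 28, 10, 14, 16, 11, 38, 36]
arr[5]=16 <= 36: swap with position 5, array becomes [8, 35, 28, 10, 14, 16, 11, 38, 36]
arr[6]=11 <= 36: swap with position 6, array becomes [8, 35, 28, 10, 14, 16, 11, 38, 36]
arr[7]=38 > 36: no swap

Place pivot at position 7: [8, 35, 28, 10, 14, 16, 11, 36, 38]
Pivot position: 7

After partitioning with pivot 36, the array becomes [8, 35, 28, 10, 14, 16, 11, 36, 38]. The pivot is placed at index 7. All elements to the left of the pivot are <= 36, and all elements to the right are > 36.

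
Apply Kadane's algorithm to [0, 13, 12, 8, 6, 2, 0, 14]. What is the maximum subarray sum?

Using Kadane's algorithm on [0, 13, 12, 8, 6, 2, 0, 14]:

Scanning through the array:
Position 1 (value 13): max_ending_here = 13, max_so_far = 13
Position 2 (value 12): max_ending_here = 25, max_so_far = 25
Position 3 (value 8): max_ending_here = 33, max_so_far = 33
Position 4 (value 6): max_ending_here = 39, max_so_far = 39
Position 5 (value 2): max_ending_here = 41, max_so_far = 41
Position 6 (value 0): max_ending_here = 41, max_so_far = 41
Position 7 (value 14): max_ending_here = 55, max_so_far = 55

Maximum subarray: [0, 13, 12, 8, 6, 2, 0, 14]
Maximum sum: 55

The maximum subarray is [0, 13, 12, 8, 6, 2, 0, 14] with sum 55. This subarray runs from index 0 to index 7.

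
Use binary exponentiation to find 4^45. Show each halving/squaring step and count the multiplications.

Computing 4^45 by squaring (build up from 4^1; each line after the first costs one multiplication):

4^1 = 4
4^2 = (4^1)^2 = 4^2 = 16
4^4 = (4^2)^2 = 16^2 = 256
4^5 = 4 * 4^4 = 4 * 256 = 1024
4^10 = (4^5)^2 = 1024^2 = 1048576
4^11 = 4 * 4^10 = 4 * 1048576 = 4194304
4^22 = (4^11)^2 = 4194304^2 = 17592186044416
4^44 = (4^22)^2 = 17592186044416^2 = 309485009821345068724781056
4^45 = 4 * 4^44 = 4 * 309485009821345068724781056 = 1237940039285380274899124224

Result: 1237940039285380274899124224
Multiplications needed: 8 (8 lines after 4^1)

4^45 = 1237940039285380274899124224. Using exponentiation by squaring, this requires 8 multiplications. The key idea: if the exponent is even, square the half-power; if odd, multiply by the base once.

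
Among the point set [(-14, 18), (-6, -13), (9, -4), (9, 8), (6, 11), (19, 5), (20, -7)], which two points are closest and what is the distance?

Computing all pairwise distances among 7 points:

d((-14, 18), (-6, -13)) = 32.0156
d((-14, 18), (9, -4)) = 31.8277
d((-14, 18), (9, 8)) = 25.0799
d((-14, 18), (6, 11)) = 21.1896
d((-14, 18), (19, 5)) = 35.4683
d((-14, 18), (20, -7)) = 42.2019
d((-6, -13), (9, -4)) = 17.4929
d((-6, -13), (9, 8)) = 25.807
d((-6, -13), (6, 11)) = 26.8328
d((-6, -13), (19, 5)) = 30.8058
d((-6, -13), (20, -7)) = 26.6833
d((9, -4), (9, 8)) = 12.0
d((9, -4), (6, 11)) = 15.2971
d((9, -4), (19, 5)) = 13.4536
d((9, -4), (20, -7)) = 11.4018
d((9, 8), (6, 11)) = 4.2426 <-- minimum
d((9, 8), (19, 5)) = 10.4403
d((9, 8), (20, -7)) = 18.6011
d((6, 11), (19, 5)) = 14.3178
d((6, 11), (20, -7)) = 22.8035
d((19, 5), (20, -7)) = 12.0416

Closest pair: (9, 8) and (6, 11) with distance 4.2426

The closest pair is (9, 8) and (6, 11) with Euclidean distance 4.2426. For 7 points, brute-force pairwise comparison is shown above. For large n, the divide-and-conquer algorithm (sort by x, recurse on halves, check the dividing strip) achieves O(n log n).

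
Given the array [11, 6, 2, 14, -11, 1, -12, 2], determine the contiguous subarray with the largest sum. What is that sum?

Using Kadane's algorithm on [11, 6, 2, 14, -11, 1, -12, 2]:

Scanning through the array:
Position 1 (value 6): max_ending_here = 17, max_so_far = 17
Position 2 (value 2): max_ending_here = 19, max_so_far = 19
Position 3 (value 14): max_ending_here = 33, max_so_far = 33
Position 4 (value -11): max_ending_here = 22, max_so_far = 33
Position 5 (value 1): max_ending_here = 23, max_so_far = 33
Position 6 (value -12): max_ending_here = 11, max_so_far = 33
Position 7 (value 2): max_ending_here = 13, max_so_far = 33

Maximum subarray: [11, 6, 2, 14]
Maximum sum: 33

The maximum subarray is [11, 6, 2, 14] with sum 33. This subarray runs from index 0 to index 3.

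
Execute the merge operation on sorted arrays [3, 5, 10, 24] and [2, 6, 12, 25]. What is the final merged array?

Merging process:

Compare 3 vs 2: take 2 from right. Merged: [2]
Compare 3 vs 6: take 3 from left. Merged: [2, 3]
Compare 5 vs 6: take 5 from left. Merged: [2, 3, 5]
Compare 10 vs 6: take 6 from right. Merged: [2, 3, 5, 6]
Compare 10 vs 12: take 10 from left. Merged: [2, 3, 5, 6, 10]
Compare 24 vs 12: take 12 from right. Merged: [2, 3, 5, 6, 10, 12]
Compare 24 vs 25: take 24 from left. Merged: [2, 3, 5, 6, 10, 12, 24]
Append remaining from right: [25]. Merged: [2, 3, 5, 6, 10, 12, 24, 25]

Final merged array: [2, 3, 5, 6, 10, 12, 24, 25]
Total comparisons: 7

The merged array is [2, 3, 5, 6, 10, 12, 24, 25], requiring 7 comparisons. The merge step runs in O(n) time where n is the total number of elements.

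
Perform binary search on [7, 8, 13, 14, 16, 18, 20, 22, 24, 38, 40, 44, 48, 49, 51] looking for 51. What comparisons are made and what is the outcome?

Binary search for 51 in [7, 8, 13, 14, 16, 18, 20, 22, 24, 38, 40, 44, 48, 49, 51]:

lo=0, hi=14, mid=7, arr[mid]=22 -> 22 < 51, search right half
lo=8, hi=14, mid=11, arr[mid]=44 -> 44 < 51, search right half
lo=12, hi=14, mid=13, arr[mid]=49 -> 49 < 51, search right half
lo=14, hi=14, mid=14, arr[mid]=51 -> Found target at index 14!

Binary search finds 51 at index 14 after 4 comparisons. The search repeatedly halves the search space by comparing with the middle element.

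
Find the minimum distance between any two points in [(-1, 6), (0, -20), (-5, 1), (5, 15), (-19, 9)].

Computing all pairwise distances among 5 points:

d((-1, 6), (0, -20)) = 26.0192
d((-1, 6), (-5, 1)) = 6.4031 <-- minimum
d((-1, 6), (5, 15)) = 10.8167
d((-1, 6), (-19, 9)) = 18.2483
d((0, -20), (-5, 1)) = 21.587
d((0, -20), (5, 15)) = 35.3553
d((0, -20), (-19, 9)) = 34.6699
d((-5, 1), (5, 15)) = 17.2047
d((-5, 1), (-19, 9)) = 16.1245
d((5, 15), (-19, 9)) = 24.7386

Closest pair: (-1, 6) and (-5, 1) with distance 6.4031

The closest pair is (-1, 6) and (-5, 1) with Euclidean distance 6.4031. For 5 points, brute-force pairwise comparison is shown above. For large n, the divide-and-conquer algorithm (sort by x, recurse on halves, check the dividing strip) achieves O(n log n).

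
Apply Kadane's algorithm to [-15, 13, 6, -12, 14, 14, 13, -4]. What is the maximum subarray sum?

Using Kadane's algorithm on [-15, 13, 6, -12, 14, 14, 13, -4]:

Scanning through the array:
Position 1 (value 13): max_ending_here = 13, max_so_far = 13
Position 2 (value 6): max_ending_here = 19, max_so_far = 19
Position 3 (value -12): max_ending_here = 7, max_so_far = 19
Position 4 (value 14): max_ending_here = 21, max_so_far = 21
Position 5 (value 14): max_ending_here = 35, max_so_far = 35
Position 6 (value 13): max_ending_here = 48, max_so_far = 48
Position 7 (value -4): max_ending_here = 44, max_so_far = 48

Maximum subarray: [13, 6, -12, 14, 14, 13]
Maximum sum: 48

The maximum subarray is [13, 6, -12, 14, 14, 13] with sum 48. This subarray runs from index 1 to index 6.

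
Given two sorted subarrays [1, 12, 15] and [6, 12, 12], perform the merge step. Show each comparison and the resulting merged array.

Merging process:

Compare 1 vs 6: take 1 from left. Merged: [1]
Compare 12 vs 6: take 6 from right. Merged: [1, 6]
Compare 12 vs 12: take 12 from left. Merged: [1, 6, 12]
Compare 15 vs 12: take 12 from right. Merged: [1, 6, 12, 12]
Compare 15 vs 12: take 12 from right. Merged: [1, 6, 12, 12, 12]
Append remaining from left: [15]. Merged: [1, 6, 12, 12, 12, 15]

Final merged array: [1, 6, 12, 12, 12, 15]
Total comparisons: 5

The merged array is [1, 6, 12, 12, 12, 15], requiring 5 comparisons. The merge step runs in O(n) time where n is the total number of elements.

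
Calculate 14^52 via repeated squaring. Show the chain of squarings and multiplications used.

Computing 14^52 by squaring (build up from 14^1; each line after the first costs one multiplication):

14^1 = 14
14^2 = (14^1)^2 = 14^2 = 196
14^3 = 14 * 14^2 = 14 * 196 = 2744
14^6 = (14^3)^2 = 2744^2 = 7529536
14^12 = (14^6)^2 = 7529536^2 = 56693912375296
14^13 = 14 * 14^12 = 14 * 56693912375296 = 793714773254144
14^26 = (14^13)^2 = 793714773254144^2 = 629983141281877223603213172736
14^52 = (14^26)^2 = 629983141281877223603213172736^2 = 396878758299381678483277913691857524931552116018231373725696

Result: 396878758299381678483277913691857524931552116018231373725696
Multiplications needed: 7 (7 lines after 14^1)

14^52 = 396878758299381678483277913691857524931552116018231373725696. Using exponentiation by squaring, this requires 7 multiplications. The key idea: if the exponent is even, square the half-power; if odd, multiply by the base once.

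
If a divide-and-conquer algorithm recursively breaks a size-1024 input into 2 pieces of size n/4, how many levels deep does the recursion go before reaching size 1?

For divide and conquer with division factor 4:

Problem sizes at each level:
Level 0: 1024
Level 1: 256
Level 2: 64
Level 3: 16
Level 4: 4
Level 5: 1

The root is level 0 and the size-1 base case is level 5 (the tree spans levels 0 through 5, i.e. 6 levels counting the root), so the depth is the number of divisions: log_4(1024) = 5

The recursion tree depth is log_4(1024) = 5. At each level, the problem size is divided by 4, so it takes 5 divisions to reduce to a base case of size 1. The algorithm makes 2 recursive calls at each level.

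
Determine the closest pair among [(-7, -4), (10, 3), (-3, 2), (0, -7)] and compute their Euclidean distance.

Computing all pairwise distances among 4 points:

d((-7, -4), (10, 3)) = 18.3848
d((-7, -4), (-3, 2)) = 7.2111 <-- minimum
d((-7, -4), (0, -7)) = 7.6158
d((10, 3), (-3, 2)) = 13.0384
d((10, 3), (0, -7)) = 14.1421
d((-3, 2), (0, -7)) = 9.4868

Closest pair: (-7, -4) and (-3, 2) with distance 7.2111

The closest pair is (-7, -4) and (-3, 2) with Euclidean distance 7.2111. For 4 points, brute-force pairwise comparison is shown above. For large n, the divide-and-conquer algorithm (sort by x, recurse on halves, check the dividing strip) achieves O(n log n).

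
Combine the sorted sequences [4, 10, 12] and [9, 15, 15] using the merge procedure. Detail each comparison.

Merging process:

Compare 4 vs 9: take 4 from left. Merged: [4]
Compare 10 vs 9: take 9 from right. Merged: [4, 9]
Compare 10 vs 15: take 10 from left. Merged: [4, 9, 10]
Compare 12 vs 15: take 12 from left. Merged: [4, 9, 10, 12]
Append remaining from right: [15, 15]. Merged: [4, 9, 10, 12, 15, 15]

Final merged array: [4, 9, 10, 12, 15, 15]
Total comparisons: 4

The merged array is [4, 9, 10, 12, 15, 15], requiring 4 comparisons. The merge step runs in O(n) time where n is the total number of elements.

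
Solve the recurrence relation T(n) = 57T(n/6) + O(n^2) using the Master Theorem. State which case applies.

Master Theorem for T(n) = 57T(n/6) + O(n^2):

a = 57, b = 6, c = 2
log_b(a) = log_6(57) = 2.2565

Case 1: c = 2 < log_6(57) = 2.2565
T(n) = O(n^(log_6 57))

For T(n) = 57T(n/6) + O(n^2): log_6(57) = 2.2565. This is Case 1 of the Master Theorem (c < log_b(a), work dominated by leaves), giving O(n^(log_6 57)).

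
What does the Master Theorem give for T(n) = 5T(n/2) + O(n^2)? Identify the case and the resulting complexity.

Master Theorem for T(n) = 5T(n/2) + O(n^2):

a = 5, b = 2, c = 2
log_b(a) = log_2(5) = 2.3219

Case 1: c = 2 < log_2(5) = 2.3219
T(n) = O(n^(log_2 5))

For T(n) = 5T(n/2) + O(n^2): log_2(5) = 2.3219. This is Case 1 of the Master Theorem (c < log_b(a), work dominated by leaves), giving O(n^(log_2 5)).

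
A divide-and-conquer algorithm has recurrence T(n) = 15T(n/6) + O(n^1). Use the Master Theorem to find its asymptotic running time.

Master Theorem for T(n) = 15T(n/6) + O(n^1):

a = 15, b = 6, c = 1
log_b(a) = log_6(15) = 1.5114

Case 1: c = 1 < log_6(15) = 1.5114
T(n) = O(n^(log_6 15))

For T(n) = 15T(n/6) + O(n^1): log_6(15) = 1.5114. This is Case 1 of the Master Theorem (c < log_b(a), work dominated by leaves), giving O(n^(log_6 15)).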